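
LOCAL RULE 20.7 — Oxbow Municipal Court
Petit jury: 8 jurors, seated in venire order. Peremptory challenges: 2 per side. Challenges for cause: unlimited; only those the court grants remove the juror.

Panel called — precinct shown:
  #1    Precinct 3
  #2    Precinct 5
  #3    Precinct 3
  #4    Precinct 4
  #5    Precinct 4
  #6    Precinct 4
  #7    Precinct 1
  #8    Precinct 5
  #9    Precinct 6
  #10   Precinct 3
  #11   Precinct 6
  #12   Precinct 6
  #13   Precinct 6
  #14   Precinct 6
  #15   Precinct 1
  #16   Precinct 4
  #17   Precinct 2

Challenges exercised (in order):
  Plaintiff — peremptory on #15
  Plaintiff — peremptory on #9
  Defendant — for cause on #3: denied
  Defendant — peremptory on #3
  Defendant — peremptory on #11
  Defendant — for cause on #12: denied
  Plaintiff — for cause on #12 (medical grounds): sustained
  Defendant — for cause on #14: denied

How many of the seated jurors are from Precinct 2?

Removed: #3, #9, #11, #12, #15.
Seated jurors 1–8: #1, #2, #4, #5, #6, #7, #8, #10.
None of those are in Precinct 2 → 0.

0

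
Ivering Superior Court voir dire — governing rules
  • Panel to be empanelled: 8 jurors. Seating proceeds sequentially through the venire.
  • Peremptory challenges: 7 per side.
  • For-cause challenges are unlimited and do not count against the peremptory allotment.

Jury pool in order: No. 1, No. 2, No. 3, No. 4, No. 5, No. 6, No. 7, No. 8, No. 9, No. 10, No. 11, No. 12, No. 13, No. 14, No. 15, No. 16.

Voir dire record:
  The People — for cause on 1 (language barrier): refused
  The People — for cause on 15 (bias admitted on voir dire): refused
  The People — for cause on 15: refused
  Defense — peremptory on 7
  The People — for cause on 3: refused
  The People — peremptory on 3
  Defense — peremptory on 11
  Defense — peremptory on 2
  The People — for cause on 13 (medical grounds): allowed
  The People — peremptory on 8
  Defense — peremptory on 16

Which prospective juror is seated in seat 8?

14

Removed: #2, #3, #7, #8, #11, #13, #16. (#1, #15 stay — for-cause denied.)
Seating in order: seats 1–8 → #1, #4, #5, #6, #9, #10, #12, #14.
So seat 8 is #14.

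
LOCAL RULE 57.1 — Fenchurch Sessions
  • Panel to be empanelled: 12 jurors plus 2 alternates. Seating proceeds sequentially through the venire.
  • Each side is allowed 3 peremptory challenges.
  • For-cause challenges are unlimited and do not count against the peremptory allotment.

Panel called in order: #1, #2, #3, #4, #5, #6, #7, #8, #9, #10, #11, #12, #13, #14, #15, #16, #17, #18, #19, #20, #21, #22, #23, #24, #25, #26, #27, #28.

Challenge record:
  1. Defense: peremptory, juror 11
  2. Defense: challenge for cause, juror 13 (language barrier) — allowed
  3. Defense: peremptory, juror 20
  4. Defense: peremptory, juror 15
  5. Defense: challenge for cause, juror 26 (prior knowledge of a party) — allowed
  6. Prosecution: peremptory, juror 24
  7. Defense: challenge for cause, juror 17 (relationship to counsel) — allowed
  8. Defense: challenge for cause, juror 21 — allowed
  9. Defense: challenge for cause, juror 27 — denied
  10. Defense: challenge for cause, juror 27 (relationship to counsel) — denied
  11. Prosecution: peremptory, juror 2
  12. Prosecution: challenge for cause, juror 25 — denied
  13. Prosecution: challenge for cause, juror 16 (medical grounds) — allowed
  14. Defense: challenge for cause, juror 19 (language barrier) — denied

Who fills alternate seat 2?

Removed: #2, #11, #13, #15, #16, #17, #20, #21, #24, #26. (#19, #25, #27 stay — for-cause denied.)
Seating in order: seats 1–12 → #1, #3, #4, #5, #6, #7, #8, #9, #10, #12, #14, #18; alternates → #19, #22.
So alternate 2 is #22.

22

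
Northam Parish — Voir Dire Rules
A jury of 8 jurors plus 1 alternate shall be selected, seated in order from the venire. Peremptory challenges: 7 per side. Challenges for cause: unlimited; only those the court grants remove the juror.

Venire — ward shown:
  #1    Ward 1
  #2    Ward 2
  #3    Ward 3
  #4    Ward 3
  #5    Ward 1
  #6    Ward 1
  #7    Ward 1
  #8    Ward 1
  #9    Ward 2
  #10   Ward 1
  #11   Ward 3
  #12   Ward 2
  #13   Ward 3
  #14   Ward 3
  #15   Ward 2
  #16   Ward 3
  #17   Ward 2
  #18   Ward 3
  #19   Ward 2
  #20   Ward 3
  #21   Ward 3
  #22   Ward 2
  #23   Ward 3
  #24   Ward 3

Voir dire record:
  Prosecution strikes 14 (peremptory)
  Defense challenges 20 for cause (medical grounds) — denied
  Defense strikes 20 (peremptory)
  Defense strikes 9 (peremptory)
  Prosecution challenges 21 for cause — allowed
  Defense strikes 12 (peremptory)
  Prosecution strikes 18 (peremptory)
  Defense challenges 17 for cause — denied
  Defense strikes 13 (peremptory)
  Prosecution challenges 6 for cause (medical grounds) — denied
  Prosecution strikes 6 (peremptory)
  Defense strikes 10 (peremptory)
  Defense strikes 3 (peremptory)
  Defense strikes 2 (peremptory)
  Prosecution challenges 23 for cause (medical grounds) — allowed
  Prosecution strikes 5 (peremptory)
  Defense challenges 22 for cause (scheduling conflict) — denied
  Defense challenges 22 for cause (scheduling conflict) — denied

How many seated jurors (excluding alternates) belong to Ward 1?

3

Removed: #2, #3, #5, #6, #9, #10, #12, #13, #14, #18, #20, #21, #23.
Seated jurors 1–8: #1, #4, #7, #8, #11, #15, #16, #17 (alternates #19 not counted).
Of those, in Ward 1: #1, #7, #8 → 3.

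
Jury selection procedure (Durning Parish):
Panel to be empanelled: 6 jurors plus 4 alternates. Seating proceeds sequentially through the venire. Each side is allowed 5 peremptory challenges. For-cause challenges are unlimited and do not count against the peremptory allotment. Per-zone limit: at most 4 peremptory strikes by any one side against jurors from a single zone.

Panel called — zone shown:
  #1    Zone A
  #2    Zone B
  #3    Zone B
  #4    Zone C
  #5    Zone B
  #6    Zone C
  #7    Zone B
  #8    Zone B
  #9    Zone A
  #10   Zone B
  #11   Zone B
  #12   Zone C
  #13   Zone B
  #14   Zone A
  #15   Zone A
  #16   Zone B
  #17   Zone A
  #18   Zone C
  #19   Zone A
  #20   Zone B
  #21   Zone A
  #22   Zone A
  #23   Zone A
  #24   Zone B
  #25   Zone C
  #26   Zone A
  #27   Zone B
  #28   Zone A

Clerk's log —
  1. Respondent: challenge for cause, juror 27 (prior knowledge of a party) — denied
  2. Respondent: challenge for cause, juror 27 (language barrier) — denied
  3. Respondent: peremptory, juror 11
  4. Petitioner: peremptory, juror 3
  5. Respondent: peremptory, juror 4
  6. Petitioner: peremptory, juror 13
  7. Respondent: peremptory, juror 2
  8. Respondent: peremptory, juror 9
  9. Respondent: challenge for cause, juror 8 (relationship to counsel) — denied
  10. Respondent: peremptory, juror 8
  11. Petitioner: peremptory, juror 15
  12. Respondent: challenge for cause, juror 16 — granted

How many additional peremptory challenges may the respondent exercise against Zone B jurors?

0

Respondent peremptories so far: #11, #4, #2, #9, #8 — 5 of 5 used, 0 left overall.
Against Zone B: #11, #2, #8 — 3 used; per-zone cap 4 leaves 1.
Binding limit: min(0, 1) = 0.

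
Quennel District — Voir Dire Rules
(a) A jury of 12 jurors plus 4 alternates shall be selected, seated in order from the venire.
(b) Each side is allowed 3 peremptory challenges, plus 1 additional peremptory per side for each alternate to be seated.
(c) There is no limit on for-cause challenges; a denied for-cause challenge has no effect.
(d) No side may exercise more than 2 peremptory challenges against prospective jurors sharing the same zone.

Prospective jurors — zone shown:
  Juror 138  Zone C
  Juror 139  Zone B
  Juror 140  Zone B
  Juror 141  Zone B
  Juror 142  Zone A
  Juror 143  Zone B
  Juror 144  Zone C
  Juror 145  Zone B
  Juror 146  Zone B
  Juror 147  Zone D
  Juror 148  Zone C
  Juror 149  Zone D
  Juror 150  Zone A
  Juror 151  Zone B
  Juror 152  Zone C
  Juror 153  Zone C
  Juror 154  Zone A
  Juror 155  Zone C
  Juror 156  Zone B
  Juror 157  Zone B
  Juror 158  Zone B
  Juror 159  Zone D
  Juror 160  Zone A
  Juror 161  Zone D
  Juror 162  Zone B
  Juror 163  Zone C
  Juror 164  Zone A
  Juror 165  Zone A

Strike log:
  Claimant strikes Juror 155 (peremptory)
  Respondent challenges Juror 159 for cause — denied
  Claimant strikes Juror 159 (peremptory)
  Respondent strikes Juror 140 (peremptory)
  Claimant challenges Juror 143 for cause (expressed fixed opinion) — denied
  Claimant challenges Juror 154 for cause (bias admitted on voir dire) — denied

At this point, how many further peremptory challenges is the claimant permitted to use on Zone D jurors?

1

Claimant peremptories so far: #155, #159 — 2 of 7 used, 5 left overall.
Against Zone D: #159 — 1 used; per-zone cap 2 leaves 1.
Binding limit: min(5, 1) = 1.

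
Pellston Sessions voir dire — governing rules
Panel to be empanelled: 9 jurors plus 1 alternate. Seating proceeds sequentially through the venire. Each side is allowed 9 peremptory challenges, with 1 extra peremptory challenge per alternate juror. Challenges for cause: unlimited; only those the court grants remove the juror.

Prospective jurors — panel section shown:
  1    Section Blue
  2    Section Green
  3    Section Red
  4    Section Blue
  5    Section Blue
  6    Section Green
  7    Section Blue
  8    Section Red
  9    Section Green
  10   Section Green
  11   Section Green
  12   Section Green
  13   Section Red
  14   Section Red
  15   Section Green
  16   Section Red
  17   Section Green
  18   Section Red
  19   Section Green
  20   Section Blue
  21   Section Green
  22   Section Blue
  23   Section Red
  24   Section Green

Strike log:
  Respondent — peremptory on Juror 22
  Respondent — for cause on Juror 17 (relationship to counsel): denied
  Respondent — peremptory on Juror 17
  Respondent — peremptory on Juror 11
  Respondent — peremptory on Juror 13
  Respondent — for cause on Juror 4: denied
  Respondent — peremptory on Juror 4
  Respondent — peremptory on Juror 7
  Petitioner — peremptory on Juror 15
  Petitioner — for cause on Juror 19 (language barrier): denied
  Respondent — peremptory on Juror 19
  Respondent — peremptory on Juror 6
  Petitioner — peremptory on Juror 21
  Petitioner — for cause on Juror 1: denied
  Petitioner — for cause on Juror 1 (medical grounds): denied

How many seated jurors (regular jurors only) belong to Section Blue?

Removed: #4, #6, #7, #11, #13, #15, #17, #19, #21, #22.
Seated jurors 1–9: #1, #2, #3, #5, #8, #9, #10, #12, #14 (alternates #16 not counted).
Of those, in Section Blue: #1, #5 → 2.

2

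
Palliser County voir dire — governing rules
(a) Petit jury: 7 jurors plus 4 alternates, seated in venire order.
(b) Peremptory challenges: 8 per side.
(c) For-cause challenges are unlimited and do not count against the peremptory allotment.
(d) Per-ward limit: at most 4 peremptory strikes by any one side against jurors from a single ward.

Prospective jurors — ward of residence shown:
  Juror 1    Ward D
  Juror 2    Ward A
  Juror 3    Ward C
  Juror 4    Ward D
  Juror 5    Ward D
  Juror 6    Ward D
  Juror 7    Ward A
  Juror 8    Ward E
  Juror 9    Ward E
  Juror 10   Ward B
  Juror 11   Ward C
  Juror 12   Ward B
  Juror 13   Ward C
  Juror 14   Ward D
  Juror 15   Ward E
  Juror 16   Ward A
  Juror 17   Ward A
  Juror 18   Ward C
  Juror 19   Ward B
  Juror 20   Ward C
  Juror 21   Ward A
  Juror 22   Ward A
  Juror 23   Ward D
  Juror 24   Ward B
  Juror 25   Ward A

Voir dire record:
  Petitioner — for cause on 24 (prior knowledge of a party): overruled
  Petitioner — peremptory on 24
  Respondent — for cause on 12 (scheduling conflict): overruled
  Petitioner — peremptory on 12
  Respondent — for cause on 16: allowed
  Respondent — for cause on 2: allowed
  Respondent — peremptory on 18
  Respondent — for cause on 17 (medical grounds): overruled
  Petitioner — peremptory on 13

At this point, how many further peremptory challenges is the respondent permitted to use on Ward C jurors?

Respondent peremptories so far: #18 — 1 of 8 used, 7 left overall.
Against Ward C: #18 — 1 used; per-ward cap 4 leaves 3.
Binding limit: min(7, 3) = 3.

3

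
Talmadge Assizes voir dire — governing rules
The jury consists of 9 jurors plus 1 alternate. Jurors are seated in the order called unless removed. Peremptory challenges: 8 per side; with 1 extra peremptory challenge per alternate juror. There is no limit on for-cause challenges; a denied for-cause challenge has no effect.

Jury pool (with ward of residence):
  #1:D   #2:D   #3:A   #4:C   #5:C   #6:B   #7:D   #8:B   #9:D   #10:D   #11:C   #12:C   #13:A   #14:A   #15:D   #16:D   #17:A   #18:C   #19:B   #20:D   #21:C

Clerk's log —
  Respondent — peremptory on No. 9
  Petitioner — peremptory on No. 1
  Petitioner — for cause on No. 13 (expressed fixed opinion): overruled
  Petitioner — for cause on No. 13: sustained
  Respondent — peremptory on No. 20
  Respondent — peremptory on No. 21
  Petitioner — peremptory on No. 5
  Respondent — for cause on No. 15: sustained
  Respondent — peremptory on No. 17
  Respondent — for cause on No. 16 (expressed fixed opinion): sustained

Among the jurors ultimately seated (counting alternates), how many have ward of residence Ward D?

3

Removed: #1, #5, #9, #13, #15, #16, #17, #20, #21.
Seated (10 incl. alternates): #2, #3, #4, #6, #7, #8, #10, #11, #12, #14.
Of those, in Ward D: #2, #7, #10 → 3.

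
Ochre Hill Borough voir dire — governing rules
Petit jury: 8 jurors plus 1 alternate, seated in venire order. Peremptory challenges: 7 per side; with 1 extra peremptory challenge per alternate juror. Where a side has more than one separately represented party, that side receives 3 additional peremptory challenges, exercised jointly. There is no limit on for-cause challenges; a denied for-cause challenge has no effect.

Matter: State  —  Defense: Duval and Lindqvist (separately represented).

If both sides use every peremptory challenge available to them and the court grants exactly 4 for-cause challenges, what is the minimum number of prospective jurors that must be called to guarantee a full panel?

32

Seats to fill: 8 + 1 alternates = 9.
Peremptories — State: 7 + 1×1 = 8; Defense: 7 + 1×1 + 3 = 11; total 19.
For-cause removals: 4.
Minimum venire: 9 + 19 + 4 = 32.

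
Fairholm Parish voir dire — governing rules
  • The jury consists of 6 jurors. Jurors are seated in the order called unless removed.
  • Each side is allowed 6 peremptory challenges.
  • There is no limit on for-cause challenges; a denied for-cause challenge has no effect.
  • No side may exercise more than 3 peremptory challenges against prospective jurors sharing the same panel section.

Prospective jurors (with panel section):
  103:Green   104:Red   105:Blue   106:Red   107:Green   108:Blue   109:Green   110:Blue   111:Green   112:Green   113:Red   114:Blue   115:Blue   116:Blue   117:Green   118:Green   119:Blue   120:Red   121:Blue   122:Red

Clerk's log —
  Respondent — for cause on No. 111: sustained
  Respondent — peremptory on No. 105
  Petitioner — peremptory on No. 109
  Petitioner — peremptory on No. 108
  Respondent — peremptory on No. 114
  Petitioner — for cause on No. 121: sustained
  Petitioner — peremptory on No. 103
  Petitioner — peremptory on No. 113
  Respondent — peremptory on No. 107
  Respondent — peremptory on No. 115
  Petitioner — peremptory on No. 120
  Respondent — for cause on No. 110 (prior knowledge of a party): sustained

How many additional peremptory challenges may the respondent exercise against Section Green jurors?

2

Respondent peremptories so far: #105, #114, #107, #115 — 4 of 6 used, 2 left overall.
Against Section Green: #107 — 1 used; per-section cap 3 leaves 2.
Binding limit: min(2, 2) = 2.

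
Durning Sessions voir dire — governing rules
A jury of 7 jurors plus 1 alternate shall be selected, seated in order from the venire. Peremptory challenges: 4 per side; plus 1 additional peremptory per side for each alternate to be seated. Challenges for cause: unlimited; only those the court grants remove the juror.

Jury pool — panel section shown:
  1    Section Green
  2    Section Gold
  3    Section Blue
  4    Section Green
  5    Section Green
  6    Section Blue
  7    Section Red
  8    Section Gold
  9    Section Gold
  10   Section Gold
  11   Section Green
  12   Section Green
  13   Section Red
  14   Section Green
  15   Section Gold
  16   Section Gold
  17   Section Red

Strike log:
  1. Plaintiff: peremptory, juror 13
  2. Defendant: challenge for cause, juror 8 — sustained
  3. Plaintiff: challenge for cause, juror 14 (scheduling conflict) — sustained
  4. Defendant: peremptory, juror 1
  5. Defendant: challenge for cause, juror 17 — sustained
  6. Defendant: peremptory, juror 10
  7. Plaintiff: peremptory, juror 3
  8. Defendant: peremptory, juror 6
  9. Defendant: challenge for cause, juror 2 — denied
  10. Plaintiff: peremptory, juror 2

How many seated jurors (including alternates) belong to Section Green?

Removed: #1, #2, #3, #6, #8, #10, #13, #14, #17.
Seated (8 incl. alternates): #4, #5, #7, #9, #11, #12, #15, #16.
Of those, in Section Green: #4, #5, #11, #12 → 4.

4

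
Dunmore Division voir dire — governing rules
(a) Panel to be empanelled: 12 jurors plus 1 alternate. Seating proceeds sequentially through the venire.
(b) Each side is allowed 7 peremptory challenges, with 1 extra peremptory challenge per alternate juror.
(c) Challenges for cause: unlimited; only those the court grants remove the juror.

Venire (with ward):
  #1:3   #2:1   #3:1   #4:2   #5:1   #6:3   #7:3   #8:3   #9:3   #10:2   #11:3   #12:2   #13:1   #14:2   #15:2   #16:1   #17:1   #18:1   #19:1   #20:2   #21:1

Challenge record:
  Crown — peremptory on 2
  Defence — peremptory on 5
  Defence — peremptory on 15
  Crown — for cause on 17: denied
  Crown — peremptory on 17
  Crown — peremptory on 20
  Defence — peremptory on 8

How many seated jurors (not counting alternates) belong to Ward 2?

4

Removed: #2, #5, #8, #15, #17, #20.
Seated jurors 1–12: #1, #3, #4, #6, #7, #9, #10, #11, #12, #13, #14, #16 (alternates #18 not counted).
Of those, in Ward 2: #4, #10, #12, #14 → 4.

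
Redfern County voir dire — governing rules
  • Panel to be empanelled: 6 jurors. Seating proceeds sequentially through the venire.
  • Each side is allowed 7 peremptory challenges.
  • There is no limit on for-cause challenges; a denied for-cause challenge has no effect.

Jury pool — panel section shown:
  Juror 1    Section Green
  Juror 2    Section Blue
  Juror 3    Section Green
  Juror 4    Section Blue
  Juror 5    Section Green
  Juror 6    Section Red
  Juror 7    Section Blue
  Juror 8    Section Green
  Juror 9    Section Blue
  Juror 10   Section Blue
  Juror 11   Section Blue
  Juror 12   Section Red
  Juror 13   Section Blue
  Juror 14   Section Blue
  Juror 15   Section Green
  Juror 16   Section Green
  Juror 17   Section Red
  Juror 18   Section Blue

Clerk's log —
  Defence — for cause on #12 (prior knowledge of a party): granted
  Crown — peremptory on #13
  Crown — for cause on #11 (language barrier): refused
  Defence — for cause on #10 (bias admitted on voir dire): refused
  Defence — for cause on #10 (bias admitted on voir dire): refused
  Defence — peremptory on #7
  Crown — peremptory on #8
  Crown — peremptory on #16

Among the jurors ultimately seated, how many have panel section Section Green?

Removed: #7, #8, #12, #13, #16.
Seated jurors 1–6: #1, #2, #3, #4, #5, #6.
Of those, in Section Green: #1, #3, #5 → 3.

3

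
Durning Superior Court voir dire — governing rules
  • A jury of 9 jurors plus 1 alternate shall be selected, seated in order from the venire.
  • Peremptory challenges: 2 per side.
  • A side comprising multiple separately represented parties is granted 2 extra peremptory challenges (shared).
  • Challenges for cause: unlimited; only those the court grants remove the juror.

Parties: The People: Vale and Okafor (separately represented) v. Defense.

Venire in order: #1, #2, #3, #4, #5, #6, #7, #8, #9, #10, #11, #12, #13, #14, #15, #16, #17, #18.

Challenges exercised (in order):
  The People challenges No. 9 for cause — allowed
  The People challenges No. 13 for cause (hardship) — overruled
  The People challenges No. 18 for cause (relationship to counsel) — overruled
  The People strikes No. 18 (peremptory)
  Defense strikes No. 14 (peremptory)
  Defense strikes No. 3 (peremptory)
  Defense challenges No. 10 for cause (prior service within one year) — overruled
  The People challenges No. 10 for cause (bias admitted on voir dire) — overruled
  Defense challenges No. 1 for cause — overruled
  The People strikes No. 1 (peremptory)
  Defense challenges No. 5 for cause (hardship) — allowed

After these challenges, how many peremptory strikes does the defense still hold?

Defense allotment: 2.
Defense peremptories used: #14, #3 — 2 (for-cause on #10, #1, #5 don't count).
Remaining: 2 − 2 = 0.

0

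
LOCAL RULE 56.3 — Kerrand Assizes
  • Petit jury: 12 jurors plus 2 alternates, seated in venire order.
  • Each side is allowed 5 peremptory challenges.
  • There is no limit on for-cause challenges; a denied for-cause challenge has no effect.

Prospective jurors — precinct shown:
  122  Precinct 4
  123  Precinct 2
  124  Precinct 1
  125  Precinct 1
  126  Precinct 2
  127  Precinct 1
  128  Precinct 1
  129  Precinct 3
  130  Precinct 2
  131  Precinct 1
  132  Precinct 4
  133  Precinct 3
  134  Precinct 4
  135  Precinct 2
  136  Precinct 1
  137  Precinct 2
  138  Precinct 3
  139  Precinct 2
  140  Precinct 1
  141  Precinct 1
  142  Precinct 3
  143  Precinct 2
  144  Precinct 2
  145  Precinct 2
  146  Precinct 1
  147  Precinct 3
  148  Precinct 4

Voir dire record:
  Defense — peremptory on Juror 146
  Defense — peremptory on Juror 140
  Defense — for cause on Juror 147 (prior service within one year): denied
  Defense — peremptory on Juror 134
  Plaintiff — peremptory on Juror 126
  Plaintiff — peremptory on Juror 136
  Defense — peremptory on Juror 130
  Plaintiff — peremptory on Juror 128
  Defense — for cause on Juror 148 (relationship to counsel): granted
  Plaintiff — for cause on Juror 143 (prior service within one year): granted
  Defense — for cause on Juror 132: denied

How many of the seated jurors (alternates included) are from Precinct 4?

Removed: #126, #128, #130, #134, #136, #140, #143, #146, #148.
Seated (14 incl. alternates): #122, #123, #124, #125, #127, #129, #131, #132, #133, #135, #137, #138, #139, #141.
Of those, in Precinct 4: #122, #132 → 2.

2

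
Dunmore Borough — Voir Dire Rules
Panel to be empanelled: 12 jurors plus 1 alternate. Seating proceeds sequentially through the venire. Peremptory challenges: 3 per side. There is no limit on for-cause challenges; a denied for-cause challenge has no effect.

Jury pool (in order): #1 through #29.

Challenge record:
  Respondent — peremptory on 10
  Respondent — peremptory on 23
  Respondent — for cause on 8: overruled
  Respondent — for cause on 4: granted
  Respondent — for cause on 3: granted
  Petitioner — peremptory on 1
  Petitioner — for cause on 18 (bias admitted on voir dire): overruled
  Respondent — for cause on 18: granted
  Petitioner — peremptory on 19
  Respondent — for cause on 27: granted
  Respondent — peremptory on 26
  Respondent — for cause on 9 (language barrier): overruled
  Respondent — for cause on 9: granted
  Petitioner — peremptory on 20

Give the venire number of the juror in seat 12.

17

Removed: #1, #3, #4, #9, #10, #18, #19, #20, #23, #26, #27. (#8 stays — for-cause denied.)
Seating in order: seats 1–12 → #2, #5, #6, #7, #8, #11, #12, #13, #14, #15, #16, #17; alternates → #21.
So seat 12 is #17.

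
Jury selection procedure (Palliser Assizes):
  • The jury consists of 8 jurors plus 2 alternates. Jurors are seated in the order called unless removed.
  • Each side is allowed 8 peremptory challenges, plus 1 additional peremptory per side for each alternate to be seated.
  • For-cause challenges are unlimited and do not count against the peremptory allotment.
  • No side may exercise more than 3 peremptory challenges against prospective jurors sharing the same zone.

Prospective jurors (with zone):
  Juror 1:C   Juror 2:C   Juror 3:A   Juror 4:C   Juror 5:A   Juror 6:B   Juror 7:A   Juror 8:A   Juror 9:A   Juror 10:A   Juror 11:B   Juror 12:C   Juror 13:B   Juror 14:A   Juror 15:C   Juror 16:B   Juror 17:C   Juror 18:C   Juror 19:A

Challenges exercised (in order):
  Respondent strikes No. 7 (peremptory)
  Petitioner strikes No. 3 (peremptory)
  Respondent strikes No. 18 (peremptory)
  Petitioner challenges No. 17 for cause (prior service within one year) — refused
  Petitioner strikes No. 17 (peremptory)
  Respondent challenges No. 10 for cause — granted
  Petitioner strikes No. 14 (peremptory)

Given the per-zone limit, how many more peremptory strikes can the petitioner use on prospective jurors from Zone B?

Petitioner peremptories so far: #3, #17, #14 — 3 of 10 used, 7 left overall.
Against Zone B: none yet — per-zone cap 3 leaves 3.
Binding limit: min(7, 3) = 3.

3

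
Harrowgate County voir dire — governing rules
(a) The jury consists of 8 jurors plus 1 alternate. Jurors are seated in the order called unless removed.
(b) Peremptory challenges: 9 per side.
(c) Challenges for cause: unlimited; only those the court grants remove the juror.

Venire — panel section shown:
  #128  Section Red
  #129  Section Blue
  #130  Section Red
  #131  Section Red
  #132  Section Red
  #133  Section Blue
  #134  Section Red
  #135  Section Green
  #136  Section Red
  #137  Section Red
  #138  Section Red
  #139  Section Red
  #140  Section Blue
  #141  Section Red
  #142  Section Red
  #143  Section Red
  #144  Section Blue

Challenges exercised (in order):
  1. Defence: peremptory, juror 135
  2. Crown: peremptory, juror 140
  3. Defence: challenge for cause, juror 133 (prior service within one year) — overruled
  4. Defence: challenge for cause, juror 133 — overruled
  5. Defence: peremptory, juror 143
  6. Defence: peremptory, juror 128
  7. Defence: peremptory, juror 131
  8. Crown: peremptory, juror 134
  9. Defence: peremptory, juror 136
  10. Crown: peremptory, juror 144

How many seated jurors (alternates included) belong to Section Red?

Removed: #128, #131, #134, #135, #136, #140, #143, #144.
Seated (9 incl. alternates): #129, #130, #132, #133, #137, #138, #139, #141, #142.
Of those, in Section Red: #130, #132, #137, #138, #139, #141, #142 → 7.

7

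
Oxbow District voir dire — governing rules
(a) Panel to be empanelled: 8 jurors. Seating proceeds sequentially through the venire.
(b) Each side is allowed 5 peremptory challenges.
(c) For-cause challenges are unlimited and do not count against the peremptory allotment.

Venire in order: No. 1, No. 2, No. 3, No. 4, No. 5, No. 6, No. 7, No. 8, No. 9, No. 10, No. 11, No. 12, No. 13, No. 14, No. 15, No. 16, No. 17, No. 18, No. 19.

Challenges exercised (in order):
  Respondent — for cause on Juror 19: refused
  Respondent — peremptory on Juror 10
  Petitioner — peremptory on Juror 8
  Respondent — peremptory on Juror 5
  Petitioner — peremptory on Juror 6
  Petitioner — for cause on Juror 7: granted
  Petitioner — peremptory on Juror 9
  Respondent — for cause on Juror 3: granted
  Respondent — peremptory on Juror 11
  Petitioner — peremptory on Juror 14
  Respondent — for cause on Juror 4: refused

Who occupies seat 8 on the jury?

17

Removed: #3, #5, #6, #7, #8, #9, #10, #11, #14. (#4, #19 stay — for-cause denied.)
Filling seats in venire order through position 8: #1, #2, #4, #12, #13, #15, #16, #17.
So seat 8 is #17.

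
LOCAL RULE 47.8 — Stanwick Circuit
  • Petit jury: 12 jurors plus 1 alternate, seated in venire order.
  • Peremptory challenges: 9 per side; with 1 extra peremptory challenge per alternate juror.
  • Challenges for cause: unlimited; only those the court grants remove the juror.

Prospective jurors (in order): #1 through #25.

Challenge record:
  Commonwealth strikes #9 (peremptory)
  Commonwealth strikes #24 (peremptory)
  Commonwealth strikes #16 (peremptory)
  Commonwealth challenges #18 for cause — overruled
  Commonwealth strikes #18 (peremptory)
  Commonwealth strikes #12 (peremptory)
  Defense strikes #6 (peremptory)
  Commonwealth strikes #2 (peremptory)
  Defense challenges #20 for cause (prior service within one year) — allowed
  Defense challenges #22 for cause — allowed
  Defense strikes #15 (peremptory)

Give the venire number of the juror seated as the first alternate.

21

Removed: #2, #6, #9, #12, #15, #16, #18, #20, #22, #24.
Seating in order: seats 1–12 → #1, #3, #4, #5, #7, #8, #10, #11, #13, #14, #17, #19; alternates → #21.
So alternate 1 is #21.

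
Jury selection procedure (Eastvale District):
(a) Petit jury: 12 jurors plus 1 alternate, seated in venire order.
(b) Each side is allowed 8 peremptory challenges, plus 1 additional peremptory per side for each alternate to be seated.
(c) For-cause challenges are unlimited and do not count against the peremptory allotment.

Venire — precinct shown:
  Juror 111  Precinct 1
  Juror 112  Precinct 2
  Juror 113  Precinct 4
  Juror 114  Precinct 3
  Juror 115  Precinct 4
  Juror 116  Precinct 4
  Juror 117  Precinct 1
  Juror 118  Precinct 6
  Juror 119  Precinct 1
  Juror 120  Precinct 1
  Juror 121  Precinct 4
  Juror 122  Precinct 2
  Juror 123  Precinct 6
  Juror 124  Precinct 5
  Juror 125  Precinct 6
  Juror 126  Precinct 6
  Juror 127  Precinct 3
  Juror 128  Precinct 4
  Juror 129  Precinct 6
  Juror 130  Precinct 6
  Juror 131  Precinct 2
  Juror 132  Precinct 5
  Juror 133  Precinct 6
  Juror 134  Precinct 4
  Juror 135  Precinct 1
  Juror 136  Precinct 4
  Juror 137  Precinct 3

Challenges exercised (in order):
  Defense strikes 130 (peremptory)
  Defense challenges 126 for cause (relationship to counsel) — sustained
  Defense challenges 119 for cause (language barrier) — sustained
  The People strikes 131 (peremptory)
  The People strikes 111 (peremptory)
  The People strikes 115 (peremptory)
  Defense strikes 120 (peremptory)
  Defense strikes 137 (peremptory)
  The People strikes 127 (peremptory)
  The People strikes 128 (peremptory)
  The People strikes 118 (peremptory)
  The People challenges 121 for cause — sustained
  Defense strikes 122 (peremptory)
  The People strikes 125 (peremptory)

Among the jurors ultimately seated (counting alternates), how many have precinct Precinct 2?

Removed: #111, #115, #118, #119, #120, #121, #122, #125, #126, #127, #128, #130, #131, #137.
Seated (13 incl. alternates): #112, #113, #114, #116, #117, #123, #124, #129, #132, #133, #134, #135, #136.
Of those, in Precinct 2: #112 → 1.

1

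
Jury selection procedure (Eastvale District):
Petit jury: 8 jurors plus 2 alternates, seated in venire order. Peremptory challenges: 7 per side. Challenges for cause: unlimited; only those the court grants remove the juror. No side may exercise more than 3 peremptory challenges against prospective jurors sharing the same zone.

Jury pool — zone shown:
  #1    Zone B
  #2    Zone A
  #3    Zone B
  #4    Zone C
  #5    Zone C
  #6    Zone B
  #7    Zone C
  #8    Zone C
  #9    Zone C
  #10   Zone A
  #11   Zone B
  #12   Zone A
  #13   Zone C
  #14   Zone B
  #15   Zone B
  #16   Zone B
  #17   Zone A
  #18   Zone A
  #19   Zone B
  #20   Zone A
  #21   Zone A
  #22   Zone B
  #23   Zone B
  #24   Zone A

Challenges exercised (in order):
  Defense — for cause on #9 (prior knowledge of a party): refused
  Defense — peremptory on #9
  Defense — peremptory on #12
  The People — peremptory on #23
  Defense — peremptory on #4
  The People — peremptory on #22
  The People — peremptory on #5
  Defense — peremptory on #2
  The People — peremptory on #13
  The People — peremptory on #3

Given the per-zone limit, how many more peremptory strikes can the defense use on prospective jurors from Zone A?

1

Defense peremptories so far: #9, #12, #4, #2 — 4 of 7 used, 3 left overall.
Against Zone A: #12, #2 — 2 used; per-zone cap 3 leaves 1.
Binding limit: min(3, 1) = 1.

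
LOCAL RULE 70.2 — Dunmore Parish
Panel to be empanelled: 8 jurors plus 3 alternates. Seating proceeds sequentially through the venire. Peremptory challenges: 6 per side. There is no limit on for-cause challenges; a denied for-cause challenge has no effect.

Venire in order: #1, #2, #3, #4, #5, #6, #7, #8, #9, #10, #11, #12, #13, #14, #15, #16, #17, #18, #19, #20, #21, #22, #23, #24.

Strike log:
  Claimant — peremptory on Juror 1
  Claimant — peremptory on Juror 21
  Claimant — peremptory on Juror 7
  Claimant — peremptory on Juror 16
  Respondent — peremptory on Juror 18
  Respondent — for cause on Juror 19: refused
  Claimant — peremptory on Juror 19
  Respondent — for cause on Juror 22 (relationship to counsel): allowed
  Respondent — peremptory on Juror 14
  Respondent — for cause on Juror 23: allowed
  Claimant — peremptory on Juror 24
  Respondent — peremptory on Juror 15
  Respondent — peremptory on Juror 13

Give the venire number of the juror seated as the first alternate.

Removed: #1, #7, #13, #14, #15, #16, #18, #19, #21, #22, #23, #24.
Filling seats in venire order through position 9: #2, #3, #4, #5, #6, #8, #9, #10, #11.
So alternate 1 is #11.

11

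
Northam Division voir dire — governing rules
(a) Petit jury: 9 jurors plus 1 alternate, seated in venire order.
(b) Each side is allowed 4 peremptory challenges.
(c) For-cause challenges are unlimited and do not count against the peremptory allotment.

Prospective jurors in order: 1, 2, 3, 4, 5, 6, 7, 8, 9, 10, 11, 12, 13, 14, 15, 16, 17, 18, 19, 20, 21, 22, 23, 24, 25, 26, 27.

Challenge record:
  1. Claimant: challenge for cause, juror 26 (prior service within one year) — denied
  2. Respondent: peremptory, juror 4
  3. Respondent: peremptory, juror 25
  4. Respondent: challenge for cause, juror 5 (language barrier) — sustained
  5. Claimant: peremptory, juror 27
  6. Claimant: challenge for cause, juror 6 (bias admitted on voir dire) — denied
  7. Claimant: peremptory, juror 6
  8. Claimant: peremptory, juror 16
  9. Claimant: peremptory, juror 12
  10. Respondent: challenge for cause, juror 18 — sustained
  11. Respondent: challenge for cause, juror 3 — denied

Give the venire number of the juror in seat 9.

13

Removed: #4, #5, #6, #12, #16, #18, #25, #27. (#3, #26 stay — for-cause denied.)
Seating in order: seats 1–9 → #1, #2, #3, #7, #8, #9, #10, #11, #13; alternates → #14.
So seat 9 is #13.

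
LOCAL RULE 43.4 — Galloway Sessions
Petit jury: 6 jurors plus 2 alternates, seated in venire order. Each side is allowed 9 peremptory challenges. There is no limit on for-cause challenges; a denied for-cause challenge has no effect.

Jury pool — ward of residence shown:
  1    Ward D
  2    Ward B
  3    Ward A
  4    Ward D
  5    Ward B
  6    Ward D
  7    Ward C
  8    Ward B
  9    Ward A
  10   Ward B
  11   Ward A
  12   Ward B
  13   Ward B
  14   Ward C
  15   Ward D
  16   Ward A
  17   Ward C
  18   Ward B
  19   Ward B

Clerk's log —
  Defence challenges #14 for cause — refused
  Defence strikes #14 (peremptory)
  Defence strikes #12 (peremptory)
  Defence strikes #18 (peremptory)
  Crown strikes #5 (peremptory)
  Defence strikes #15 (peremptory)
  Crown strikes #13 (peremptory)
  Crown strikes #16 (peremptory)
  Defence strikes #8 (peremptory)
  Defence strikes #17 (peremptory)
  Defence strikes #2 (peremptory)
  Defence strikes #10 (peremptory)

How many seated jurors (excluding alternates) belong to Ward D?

Removed: #2, #5, #8, #10, #12, #13, #14, #15, #16, #17, #18.
Seated jurors 1–6: #1, #3, #4, #6, #7, #9 (alternates #11, #19 not counted).
Of those, in Ward D: #1, #4, #6 → 3.

3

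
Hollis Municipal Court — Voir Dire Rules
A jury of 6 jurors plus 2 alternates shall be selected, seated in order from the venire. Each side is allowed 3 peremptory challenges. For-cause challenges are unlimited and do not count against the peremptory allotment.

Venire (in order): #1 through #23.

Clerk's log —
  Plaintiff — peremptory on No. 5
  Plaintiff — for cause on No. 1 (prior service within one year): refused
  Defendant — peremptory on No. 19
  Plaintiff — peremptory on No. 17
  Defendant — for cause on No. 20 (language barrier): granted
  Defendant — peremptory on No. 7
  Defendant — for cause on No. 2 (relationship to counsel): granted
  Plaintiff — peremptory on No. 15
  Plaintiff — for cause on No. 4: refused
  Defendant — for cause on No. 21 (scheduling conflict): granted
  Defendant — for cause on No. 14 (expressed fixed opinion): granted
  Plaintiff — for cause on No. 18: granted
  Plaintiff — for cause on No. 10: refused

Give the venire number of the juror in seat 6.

Removed: #2, #5, #7, #14, #15, #17, #18, #19, #20, #21. (#1, #4, #10 stay — for-cause denied.)
Filling seats in venire order through position 6: #1, #3, #4, #6, #8, #9.
So seat 6 is #9.

9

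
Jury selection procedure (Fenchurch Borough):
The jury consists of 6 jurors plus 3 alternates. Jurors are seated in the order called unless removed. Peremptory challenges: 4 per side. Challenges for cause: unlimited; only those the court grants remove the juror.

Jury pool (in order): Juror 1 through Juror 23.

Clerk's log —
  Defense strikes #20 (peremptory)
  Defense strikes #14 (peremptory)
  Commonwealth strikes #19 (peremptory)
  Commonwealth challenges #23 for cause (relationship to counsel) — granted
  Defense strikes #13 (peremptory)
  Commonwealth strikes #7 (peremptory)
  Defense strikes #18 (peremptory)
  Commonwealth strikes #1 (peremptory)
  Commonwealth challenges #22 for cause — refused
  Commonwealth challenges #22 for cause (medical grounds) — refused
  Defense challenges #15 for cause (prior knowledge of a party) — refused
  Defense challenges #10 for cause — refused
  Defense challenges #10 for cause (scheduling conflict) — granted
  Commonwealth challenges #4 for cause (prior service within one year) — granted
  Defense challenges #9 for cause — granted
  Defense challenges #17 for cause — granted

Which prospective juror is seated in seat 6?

11

Removed: #1, #4, #7, #9, #10, #13, #14, #17, #18, #19, #20, #23. (#15, #22 stay — for-cause denied.)
Seating in order: seats 1–6 → #2, #3, #5, #6, #8, #11; alternates → #12, #15, #16.
So seat 6 is #11.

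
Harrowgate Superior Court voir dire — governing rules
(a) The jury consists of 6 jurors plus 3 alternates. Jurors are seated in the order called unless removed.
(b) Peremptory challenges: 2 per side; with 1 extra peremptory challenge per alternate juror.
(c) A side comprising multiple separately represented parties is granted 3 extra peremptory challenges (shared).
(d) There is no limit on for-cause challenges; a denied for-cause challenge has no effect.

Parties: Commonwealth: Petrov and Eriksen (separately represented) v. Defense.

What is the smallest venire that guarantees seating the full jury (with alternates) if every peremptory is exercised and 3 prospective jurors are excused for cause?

Seats to fill: 6 + 3 alternates = 9.
Peremptories — Commonwealth: 2 + 1×3 + 3 = 8; Defense: 2 + 1×3 = 5; total 13.
For-cause removals: 3.
Minimum venire: 9 + 13 + 3 = 25.

25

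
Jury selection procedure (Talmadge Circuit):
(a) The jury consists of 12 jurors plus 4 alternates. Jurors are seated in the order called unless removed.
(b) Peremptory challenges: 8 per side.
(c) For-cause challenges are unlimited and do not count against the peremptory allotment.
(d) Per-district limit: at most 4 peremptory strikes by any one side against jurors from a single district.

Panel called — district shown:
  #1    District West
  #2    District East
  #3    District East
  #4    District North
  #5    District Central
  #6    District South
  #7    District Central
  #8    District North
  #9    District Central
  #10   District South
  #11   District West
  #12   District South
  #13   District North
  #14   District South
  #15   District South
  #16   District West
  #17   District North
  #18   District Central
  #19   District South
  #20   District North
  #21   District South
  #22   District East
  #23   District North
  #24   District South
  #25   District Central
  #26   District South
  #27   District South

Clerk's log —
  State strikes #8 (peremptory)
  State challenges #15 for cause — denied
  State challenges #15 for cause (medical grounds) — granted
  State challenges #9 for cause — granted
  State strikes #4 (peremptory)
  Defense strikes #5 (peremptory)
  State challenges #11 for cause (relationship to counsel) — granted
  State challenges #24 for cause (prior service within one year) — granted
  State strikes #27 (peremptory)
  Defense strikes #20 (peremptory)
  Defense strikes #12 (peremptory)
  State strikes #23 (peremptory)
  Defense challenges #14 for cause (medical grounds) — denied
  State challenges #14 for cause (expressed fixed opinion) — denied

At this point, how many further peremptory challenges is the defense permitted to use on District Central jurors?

Defense peremptories so far: #5, #20, #12 — 3 of 8 used, 5 left overall.
Against District Central: #5 — 1 used; per-district cap 4 leaves 3.
Binding limit: min(5, 3) = 3.

3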